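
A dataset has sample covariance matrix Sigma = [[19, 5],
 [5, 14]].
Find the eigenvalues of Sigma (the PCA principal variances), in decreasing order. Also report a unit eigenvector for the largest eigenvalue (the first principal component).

Step 1 — characteristic polynomial of 2×2 Sigma:
  det(Sigma - λI) = λ² - trace · λ + det = 0.
  trace = 19 + 14 = 33, det = 19·14 - (5)² = 241.
Step 2 — discriminant:
  Δ = trace² - 4·det = 1089 - 964 = 125.
Step 3 — eigenvalues:
  λ = (trace ± √Δ)/2 = (33 ± 11.1803)/2,
  λ_1 = 22.0902,  λ_2 = 10.9098.

Step 4 — unit eigenvector for λ_1: solve (Sigma - λ_1 I)v = 0. First row:
  (19 - 22.0902)·v_x + (5)·v_y = 0, i.e. (-3.0902)·v_x + (5)·v_y = 0,
  so v ∝ (b, λ_1 - a) = (5, 3.0902) = u.
  ||u|| = √((5)² + (3.0902)²) = √(34.5492) ≈ 5.8779,
  v_1 = u/||u|| ≈ (0.8507, 0.5257) (||v_1|| = 1).

λ_1 = 22.0902,  λ_2 = 10.9098;  v_1 ≈ (0.8507, 0.5257)


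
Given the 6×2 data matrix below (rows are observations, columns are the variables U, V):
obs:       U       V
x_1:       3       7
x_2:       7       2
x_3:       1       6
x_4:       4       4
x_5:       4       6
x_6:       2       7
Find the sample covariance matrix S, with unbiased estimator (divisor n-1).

Step 1 — column means:
  mean(U) = (3 + 7 + 1 + 4 + 4 + 2) / 6 = 21/6 = 3.5
  mean(V) = (7 + 2 + 6 + 4 + 6 + 7) / 6 = 32/6 = 5.3333

Step 2 — sample covariance S[i,j] = (1/(n-1)) · Σ_k (x_{k,i} - mean_i) · (x_{k,j} - mean_j), with n-1 = 5.
  S[U,U] = ((-0.5)·(-0.5) + (3.5)·(3.5) + (-2.5)·(-2.5) + (0.5)·(0.5) + (0.5)·(0.5) + (-1.5)·(-1.5)) / 5 = 21.5/5 = 4.3
  S[U,V] = ((-0.5)·(1.6667) + (3.5)·(-3.3333) + (-2.5)·(0.6667) + (0.5)·(-1.3333) + (0.5)·(0.6667) + (-1.5)·(1.6667)) / 5 = -17/5 = -3.4
  S[V,V] = ((1.6667)·(1.6667) + (-3.3333)·(-3.3333) + (0.6667)·(0.6667) + (-1.3333)·(-1.3333) + (0.6667)·(0.6667) + (1.6667)·(1.6667)) / 5 = 19.3333/5 = 3.8667

S is symmetric (S[j,i] = S[i,j]). Assembling:

S = [[4.3, -3.4],
 [-3.4, 3.8667]]


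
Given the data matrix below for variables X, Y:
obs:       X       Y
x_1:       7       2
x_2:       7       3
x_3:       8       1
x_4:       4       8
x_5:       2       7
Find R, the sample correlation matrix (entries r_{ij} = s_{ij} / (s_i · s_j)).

Step 1 — column means:
  mean(X) = (7 + 7 + 8 + 4 + 2) / 5 = 28/5 = 5.6
  mean(Y) = (2 + 3 + 1 + 8 + 7) / 5 = 21/5 = 4.2

Step 2 — sample variances and covariances s[i,j] = (1/(n-1)) · Σ_k (x_{k,i} - mean_i) · (x_{k,j} - mean_j), with n-1 = 4:
  s[X,X] = ((1.4)·(1.4) + (1.4)·(1.4) + (2.4)·(2.4) + (-1.6)·(-1.6) + (-3.6)·(-3.6)) / 4 = 25.2/4 = 6.3
  s[X,Y] = ((1.4)·(-2.2) + (1.4)·(-1.2) + (2.4)·(-3.2) + (-1.6)·(3.8) + (-3.6)·(2.8)) / 4 = -28.6/4 = -7.15
  s[Y,Y] = ((-2.2)·(-2.2) + (-1.2)·(-1.2) + (-3.2)·(-3.2) + (3.8)·(3.8) + (2.8)·(2.8)) / 4 = 38.8/4 = 9.7
  Sample standard deviations s_i = √(s[i,i]):
  s(X) = √(6.3) = 2.51
  s(Y) = √(9.7) = 3.1145

Step 3 — r_{ij} = s_{ij} / (s_i · s_j):
  r[X,X] = 1 (diagonal).
  r[X,Y] = -7.15 / (2.51 · 3.1145) = -7.15 / 7.8173 = -0.9146
  r[Y,Y] = 1 (diagonal).

R is symmetric with unit diagonal. Assembling:

R = [[1, -0.9146],
 [-0.9146, 1]]


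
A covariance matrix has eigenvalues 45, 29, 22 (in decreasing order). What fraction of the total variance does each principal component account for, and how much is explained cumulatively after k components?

Step 1 — total variance = trace(Sigma) = Σ λ_i = 45 + 29 + 22 = 96.

Step 2 — fraction explained by component i = λ_i / Σ λ:
  PC1: 45/96 = 0.4688
  PC2: 29/96 = 0.3021
  PC3: 22/96 = 0.2292

Step 3 — cumulative fraction after k components = (λ_1 + ... + λ_k) / Σ λ:
  k = 1: 45/96 = 0.4688
  k = 2: (45 + 29)/96 = 74/96 = 0.7708
  k = 3: (45 + 29 + 22)/96 = 96/96 = 1

Summary (fraction, with percent):

explained: PC1 0.4688 (46.88%), PC2 0.3021 (30.21%), PC3 0.2292 (22.92%);  cumulative: 0.4688, 0.7708, 1


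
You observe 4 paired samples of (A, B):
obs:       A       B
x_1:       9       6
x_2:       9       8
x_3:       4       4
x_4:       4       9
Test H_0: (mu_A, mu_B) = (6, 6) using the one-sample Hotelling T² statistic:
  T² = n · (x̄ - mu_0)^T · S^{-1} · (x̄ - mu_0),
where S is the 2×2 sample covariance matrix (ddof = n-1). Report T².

Step 1 — sample mean vector:
  mean(A) = (9 + 9 + 4 + 4) / 4 = 26/4 = 6.5
  mean(B) = (6 + 8 + 4 + 9) / 4 = 27/4 = 6.75
  x̄ = (6.5, 6.75),  deviation x̄ - mu_0 = (6.5, 6.75) - (6, 6) = (0.5, 0.75).

Step 2 — sample covariance matrix, S[i,j] = (1/(n-1)) · Σ_k (x_{k,i} - mean_i) · (x_{k,j} - mean_j), divisor n-1 = 3:
  S[A,A] = ((2.5)·(2.5) + (2.5)·(2.5) + (-2.5)·(-2.5) + (-2.5)·(-2.5)) / 3 = 25/3 = 8.3333
  S[A,B] = ((2.5)·(-0.75) + (2.5)·(1.25) + (-2.5)·(-2.75) + (-2.5)·(2.25)) / 3 = 2.5/3 = 0.8333
  S[B,B] = ((-0.75)·(-0.75) + (1.25)·(1.25) + (-2.75)·(-2.75) + (2.25)·(2.25)) / 3 = 14.75/3 = 4.9167
  S = [[8.3333, 0.8333],
 [0.8333, 4.9167]].

Step 3 — invert S. det(S) = 8.3333·4.9167 - (0.8333)² = 40.2778.
  S^{-1} = (1/det) · [[d, -b], [-b, a]] = [[0.1221, -0.0207],
 [-0.0207, 0.2069]].

Step 4 — quadratic form (x̄ - mu_0)^T · S^{-1} · (x̄ - mu_0):
  S^{-1} · (x̄ - mu_0) = (0.0455, 0.1448),
  (x̄ - mu_0)^T · [...] = (0.5)·(0.0455) + (0.75)·(0.1448) = 0.1314.

Step 5 — scale by n: T² = 4 · 0.1314 = 0.5255.

T² ≈ 0.5255


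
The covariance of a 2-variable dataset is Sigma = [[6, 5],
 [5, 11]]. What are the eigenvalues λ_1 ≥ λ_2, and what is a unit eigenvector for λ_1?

Step 1 — characteristic polynomial of 2×2 Sigma:
  det(Sigma - λI) = λ² - trace · λ + det = 0.
  trace = 6 + 11 = 17, det = 6·11 - (5)² = 41.
Step 2 — discriminant:
  Δ = trace² - 4·det = 289 - 164 = 125.
Step 3 — eigenvalues:
  λ = (trace ± √Δ)/2 = (17 ± 11.1803)/2,
  λ_1 = 14.0902,  λ_2 = 2.9098.

Step 4 — unit eigenvector for λ_1: solve (Sigma - λ_1 I)v = 0. First row:
  (6 - 14.0902)·v_x + (5)·v_y = 0, i.e. (-8.0902)·v_x + (5)·v_y = 0,
  so v ∝ (b, λ_1 - a) = (5, 8.0902) = u.
  ||u|| = √((5)² + (8.0902)²) = √(90.4508) ≈ 9.5106,
  v_1 = u/||u|| ≈ (0.5257, 0.8507) (||v_1|| = 1).

λ_1 = 14.0902,  λ_2 = 2.9098;  v_1 ≈ (0.5257, 0.8507)


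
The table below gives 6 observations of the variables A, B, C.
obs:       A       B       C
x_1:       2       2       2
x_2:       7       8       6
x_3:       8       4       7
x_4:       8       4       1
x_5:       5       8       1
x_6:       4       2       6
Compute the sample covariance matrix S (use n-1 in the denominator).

Step 1 — column means:
  mean(A) = (2 + 7 + 8 + 8 + 5 + 4) / 6 = 34/6 = 5.6667
  mean(B) = (2 + 8 + 4 + 4 + 8 + 2) / 6 = 28/6 = 4.6667
  mean(C) = (2 + 6 + 7 + 1 + 1 + 6) / 6 = 23/6 = 3.8333

Step 2 — sample covariance S[i,j] = (1/(n-1)) · Σ_k (x_{k,i} - mean_i) · (x_{k,j} - mean_j), with n-1 = 5.
  S[A,A] = ((-3.6667)·(-3.6667) + (1.3333)·(1.3333) + (2.3333)·(2.3333) + (2.3333)·(2.3333) + (-0.6667)·(-0.6667) + (-1.6667)·(-1.6667)) / 5 = 29.3333/5 = 5.8667
  S[A,B] = ((-3.6667)·(-2.6667) + (1.3333)·(3.3333) + (2.3333)·(-0.6667) + (2.3333)·(-0.6667) + (-0.6667)·(3.3333) + (-1.6667)·(-2.6667)) / 5 = 13.3333/5 = 2.6667
  S[A,C] = ((-3.6667)·(-1.8333) + (1.3333)·(2.1667) + (2.3333)·(3.1667) + (2.3333)·(-2.8333) + (-0.6667)·(-2.8333) + (-1.6667)·(2.1667)) / 5 = 8.6667/5 = 1.7333
  S[B,B] = ((-2.6667)·(-2.6667) + (3.3333)·(3.3333) + (-0.6667)·(-0.6667) + (-0.6667)·(-0.6667) + (3.3333)·(3.3333) + (-2.6667)·(-2.6667)) / 5 = 37.3333/5 = 7.4667
  S[B,C] = ((-2.6667)·(-1.8333) + (3.3333)·(2.1667) + (-0.6667)·(3.1667) + (-0.6667)·(-2.8333) + (3.3333)·(-2.8333) + (-2.6667)·(2.1667)) / 5 = -3.3333/5 = -0.6667
  S[C,C] = ((-1.8333)·(-1.8333) + (2.1667)·(2.1667) + (3.1667)·(3.1667) + (-2.8333)·(-2.8333) + (-2.8333)·(-2.8333) + (2.1667)·(2.1667)) / 5 = 38.8333/5 = 7.7667

S is symmetric (S[j,i] = S[i,j]). Assembling:

S = [[5.8667, 2.6667, 1.7333],
 [2.6667, 7.4667, -0.6667],
 [1.7333, -0.6667, 7.7667]]


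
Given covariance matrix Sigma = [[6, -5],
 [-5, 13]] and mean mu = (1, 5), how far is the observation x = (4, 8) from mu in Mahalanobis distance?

Step 1 — centre the observation: (x - mu) = (3, 3).

Step 2 — invert Sigma. det(Sigma) = 6·13 - (-5)² = 53.
  Sigma^{-1} = (1/det) · [[d, -b], [-b, a]] = [[0.2453, 0.0943],
 [0.0943, 0.1132]].

Step 3 — form the quadratic (x - mu)^T · Sigma^{-1} · (x - mu):
  Sigma^{-1} · (x - mu) = (1.0189, 0.6226).
  (x - mu)^T · [Sigma^{-1} · (x - mu)] = (3)·(1.0189) + (3)·(0.6226) = 4.9245.

Step 4 — take square root: d = √(4.9245) ≈ 2.2191.

d(x, mu) = √(4.9245) ≈ 2.2191


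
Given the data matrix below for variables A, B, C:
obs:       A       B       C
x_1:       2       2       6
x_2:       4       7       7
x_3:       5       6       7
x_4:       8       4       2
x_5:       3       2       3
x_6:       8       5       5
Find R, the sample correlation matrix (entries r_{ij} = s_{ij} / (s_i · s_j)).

Step 1 — column means:
  mean(A) = (2 + 4 + 5 + 8 + 3 + 8) / 6 = 30/6 = 5
  mean(B) = (2 + 7 + 6 + 4 + 2 + 5) / 6 = 26/6 = 4.3333
  mean(C) = (6 + 7 + 7 + 2 + 3 + 5) / 6 = 30/6 = 5

Step 2 — sample variances and covariances s[i,j] = (1/(n-1)) · Σ_k (x_{k,i} - mean_i) · (x_{k,j} - mean_j), with n-1 = 5:
  s[A,A] = ((-3)·(-3) + (-1)·(-1) + (0)·(0) + (3)·(3) + (-2)·(-2) + (3)·(3)) / 5 = 32/5 = 6.4
  s[A,B] = ((-3)·(-2.3333) + (-1)·(2.6667) + (0)·(1.6667) + (3)·(-0.3333) + (-2)·(-2.3333) + (3)·(0.6667)) / 5 = 10/5 = 2
  s[A,C] = ((-3)·(1) + (-1)·(2) + (0)·(2) + (3)·(-3) + (-2)·(-2) + (3)·(0)) / 5 = -10/5 = -2
  s[B,B] = ((-2.3333)·(-2.3333) + (2.6667)·(2.6667) + (1.6667)·(1.6667) + (-0.3333)·(-0.3333) + (-2.3333)·(-2.3333) + (0.6667)·(0.6667)) / 5 = 21.3333/5 = 4.2667
  s[B,C] = ((-2.3333)·(1) + (2.6667)·(2) + (1.6667)·(2) + (-0.3333)·(-3) + (-2.3333)·(-2) + (0.6667)·(0)) / 5 = 12/5 = 2.4
  s[C,C] = ((1)·(1) + (2)·(2) + (2)·(2) + (-3)·(-3) + (-2)·(-2) + (0)·(0)) / 5 = 22/5 = 4.4
  Sample standard deviations s_i = √(s[i,i]):
  s(A) = √(6.4) = 2.5298
  s(B) = √(4.2667) = 2.0656
  s(C) = √(4.4) = 2.0976

Step 3 — r_{ij} = s_{ij} / (s_i · s_j):
  r[A,A] = 1 (diagonal).
  r[A,B] = 2 / (2.5298 · 2.0656) = 2 / 5.2256 = 0.3827
  r[A,C] = -2 / (2.5298 · 2.0976) = -2 / 5.3066 = -0.3769
  r[B,B] = 1 (diagonal).
  r[B,C] = 2.4 / (2.0656 · 2.0976) = 2.4 / 4.3328 = 0.5539
  r[C,C] = 1 (diagonal).

R is symmetric with unit diagonal. Assembling:

R = [[1, 0.3827, -0.3769],
 [0.3827, 1, 0.5539],
 [-0.3769, 0.5539, 1]]


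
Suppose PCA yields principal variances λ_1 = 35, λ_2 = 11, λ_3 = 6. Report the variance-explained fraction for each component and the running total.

Step 1 — total variance = trace(Sigma) = Σ λ_i = 35 + 11 + 6 = 52.

Step 2 — fraction explained by component i = λ_i / Σ λ:
  PC1: 35/52 = 0.6731
  PC2: 11/52 = 0.2115
  PC3: 6/52 = 0.1154

Step 3 — cumulative fraction after k components = (λ_1 + ... + λ_k) / Σ λ:
  k = 1: 35/52 = 0.6731
  k = 2: (35 + 11)/52 = 46/52 = 0.8846
  k = 3: (35 + 11 + 6)/52 = 52/52 = 1

Summary (fraction, with percent):

explained: PC1 0.6731 (67.31%), PC2 0.2115 (21.15%), PC3 0.1154 (11.54%);  cumulative: 0.6731, 0.8846, 1


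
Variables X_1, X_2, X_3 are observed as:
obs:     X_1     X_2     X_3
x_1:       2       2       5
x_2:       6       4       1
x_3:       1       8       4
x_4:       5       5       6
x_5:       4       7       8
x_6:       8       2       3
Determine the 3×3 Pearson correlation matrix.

Step 1 — column means:
  mean(X_1) = (2 + 6 + 1 + 5 + 4 + 8) / 6 = 26/6 = 4.3333
  mean(X_2) = (2 + 4 + 8 + 5 + 7 + 2) / 6 = 28/6 = 4.6667
  mean(X_3) = (5 + 1 + 4 + 6 + 8 + 3) / 6 = 27/6 = 4.5

Step 2 — sample variances and covariances s[i,j] = (1/(n-1)) · Σ_k (x_{k,i} - mean_i) · (x_{k,j} - mean_j), with n-1 = 5:
  s[X_1,X_1] = ((-2.3333)·(-2.3333) + (1.6667)·(1.6667) + (-3.3333)·(-3.3333) + (0.6667)·(0.6667) + (-0.3333)·(-0.3333) + (3.6667)·(3.6667)) / 5 = 33.3333/5 = 6.6667
  s[X_1,X_2] = ((-2.3333)·(-2.6667) + (1.6667)·(-0.6667) + (-3.3333)·(3.3333) + (0.6667)·(0.3333) + (-0.3333)·(2.3333) + (3.6667)·(-2.6667)) / 5 = -16.3333/5 = -3.2667
  s[X_1,X_3] = ((-2.3333)·(0.5) + (1.6667)·(-3.5) + (-3.3333)·(-0.5) + (0.6667)·(1.5) + (-0.3333)·(3.5) + (3.6667)·(-1.5)) / 5 = -11/5 = -2.2
  s[X_2,X_2] = ((-2.6667)·(-2.6667) + (-0.6667)·(-0.6667) + (3.3333)·(3.3333) + (0.3333)·(0.3333) + (2.3333)·(2.3333) + (-2.6667)·(-2.6667)) / 5 = 31.3333/5 = 6.2667
  s[X_2,X_3] = ((-2.6667)·(0.5) + (-0.6667)·(-3.5) + (3.3333)·(-0.5) + (0.3333)·(1.5) + (2.3333)·(3.5) + (-2.6667)·(-1.5)) / 5 = 12/5 = 2.4
  s[X_3,X_3] = ((0.5)·(0.5) + (-3.5)·(-3.5) + (-0.5)·(-0.5) + (1.5)·(1.5) + (3.5)·(3.5) + (-1.5)·(-1.5)) / 5 = 29.5/5 = 5.9
  Sample standard deviations s_i = √(s[i,i]):
  s(X_1) = √(6.6667) = 2.582
  s(X_2) = √(6.2667) = 2.5033
  s(X_3) = √(5.9) = 2.429

Step 3 — r_{ij} = s_{ij} / (s_i · s_j):
  r[X_1,X_1] = 1 (diagonal).
  r[X_1,X_2] = -3.2667 / (2.582 · 2.5033) = -3.2667 / 6.4636 = -0.5054
  r[X_1,X_3] = -2.2 / (2.582 · 2.429) = -2.2 / 6.2716 = -0.3508
  r[X_2,X_2] = 1 (diagonal).
  r[X_2,X_3] = 2.4 / (2.5033 · 2.429) = 2.4 / 6.0806 = 0.3947
  r[X_3,X_3] = 1 (diagonal).

R is symmetric with unit diagonal. Assembling:

R = [[1, -0.5054, -0.3508],
 [-0.5054, 1, 0.3947],
 [-0.3508, 0.3947, 1]]


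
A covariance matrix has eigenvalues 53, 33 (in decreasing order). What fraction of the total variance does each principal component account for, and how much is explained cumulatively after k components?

Step 1 — total variance = trace(Sigma) = Σ λ_i = 53 + 33 = 86.

Step 2 — fraction explained by component i = λ_i / Σ λ:
  PC1: 53/86 = 0.6163
  PC2: 33/86 = 0.3837

Step 3 — cumulative fraction after k components = (λ_1 + ... + λ_k) / Σ λ:
  k = 1: 53/86 = 0.6163
  k = 2: (53 + 33)/86 = 86/86 = 1

Summary (fraction, with percent):

explained: PC1 0.6163 (61.63%), PC2 0.3837 (38.37%);  cumulative: 0.6163, 1


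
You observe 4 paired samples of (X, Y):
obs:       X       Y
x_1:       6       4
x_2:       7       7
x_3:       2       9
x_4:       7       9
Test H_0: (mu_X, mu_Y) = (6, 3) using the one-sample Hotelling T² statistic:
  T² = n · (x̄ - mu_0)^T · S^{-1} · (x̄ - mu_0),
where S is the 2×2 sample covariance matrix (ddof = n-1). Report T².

Step 1 — sample mean vector:
  mean(X) = (6 + 7 + 2 + 7) / 4 = 22/4 = 5.5
  mean(Y) = (4 + 7 + 9 + 9) / 4 = 29/4 = 7.25
  x̄ = (5.5, 7.25),  deviation x̄ - mu_0 = (5.5, 7.25) - (6, 3) = (-0.5, 4.25).

Step 2 — sample covariance matrix, S[i,j] = (1/(n-1)) · Σ_k (x_{k,i} - mean_i) · (x_{k,j} - mean_j), divisor n-1 = 3:
  S[X,X] = ((0.5)·(0.5) + (1.5)·(1.5) + (-3.5)·(-3.5) + (1.5)·(1.5)) / 3 = 17/3 = 5.6667
  S[X,Y] = ((0.5)·(-3.25) + (1.5)·(-0.25) + (-3.5)·(1.75) + (1.5)·(1.75)) / 3 = -5.5/3 = -1.8333
  S[Y,Y] = ((-3.25)·(-3.25) + (-0.25)·(-0.25) + (1.75)·(1.75) + (1.75)·(1.75)) / 3 = 16.75/3 = 5.5833
  S = [[5.6667, -1.8333],
 [-1.8333, 5.5833]].

Step 3 — invert S. det(S) = 5.6667·5.5833 - (-1.8333)² = 28.2778.
  S^{-1} = (1/det) · [[d, -b], [-b, a]] = [[0.1974, 0.0648],
 [0.0648, 0.2004]].

Step 4 — quadratic form (x̄ - mu_0)^T · S^{-1} · (x̄ - mu_0):
  S^{-1} · (x̄ - mu_0) = (0.1768, 0.8193),
  (x̄ - mu_0)^T · [...] = (-0.5)·(0.1768) + (4.25)·(0.8193) = 3.3934.

Step 5 — scale by n: T² = 4 · 3.3934 = 13.5737.

T² ≈ 13.5737


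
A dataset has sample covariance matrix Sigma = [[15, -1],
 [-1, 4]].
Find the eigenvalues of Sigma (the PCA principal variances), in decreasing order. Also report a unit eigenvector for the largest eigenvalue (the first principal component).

Step 1 — characteristic polynomial of 2×2 Sigma:
  det(Sigma - λI) = λ² - trace · λ + det = 0.
  trace = 15 + 4 = 19, det = 15·4 - (-1)² = 59.
Step 2 — discriminant:
  Δ = trace² - 4·det = 361 - 236 = 125.
Step 3 — eigenvalues:
  λ = (trace ± √Δ)/2 = (19 ± 11.1803)/2,
  λ_1 = 15.0902,  λ_2 = 3.9098.

Step 4 — unit eigenvector for λ_1: solve (Sigma - λ_1 I)v = 0. First row:
  (15 - 15.0902)·v_x + (-1)·v_y = 0, i.e. (-0.0902)·v_x + (-1)·v_y = 0,
  so v ∝ (b, λ_1 - a) = (-1, 0.0902); multiply by -1 so the first entry is positive: u = (1, -0.0902).
  ||u|| = √((1)² + (-0.0902)²) = √(1.0081) ≈ 1.0041,
  v_1 = u/||u|| ≈ (0.996, -0.0898) (||v_1|| = 1).

λ_1 = 15.0902,  λ_2 = 3.9098;  v_1 ≈ (0.996, -0.0898)


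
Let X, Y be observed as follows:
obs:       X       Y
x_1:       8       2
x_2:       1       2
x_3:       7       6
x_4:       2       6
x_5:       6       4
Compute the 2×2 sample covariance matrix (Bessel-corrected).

Step 1 — column means:
  mean(X) = (8 + 1 + 7 + 2 + 6) / 5 = 24/5 = 4.8
  mean(Y) = (2 + 2 + 6 + 6 + 4) / 5 = 20/5 = 4

Step 2 — sample covariance S[i,j] = (1/(n-1)) · Σ_k (x_{k,i} - mean_i) · (x_{k,j} - mean_j), with n-1 = 4.
  S[X,X] = ((3.2)·(3.2) + (-3.8)·(-3.8) + (2.2)·(2.2) + (-2.8)·(-2.8) + (1.2)·(1.2)) / 4 = 38.8/4 = 9.7
  S[X,Y] = ((3.2)·(-2) + (-3.8)·(-2) + (2.2)·(2) + (-2.8)·(2) + (1.2)·(0)) / 4 = 0/4 = 0
  S[Y,Y] = ((-2)·(-2) + (-2)·(-2) + (2)·(2) + (2)·(2) + (0)·(0)) / 4 = 16/4 = 4

S is symmetric (S[j,i] = S[i,j]). Assembling:

S = [[9.7, 0],
 [0, 4]]


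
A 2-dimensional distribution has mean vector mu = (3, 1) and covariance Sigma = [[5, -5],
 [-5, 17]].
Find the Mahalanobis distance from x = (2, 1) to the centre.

Step 1 — centre the observation: (x - mu) = (-1, 0).

Step 2 — invert Sigma. det(Sigma) = 5·17 - (-5)² = 60.
  Sigma^{-1} = (1/det) · [[d, -b], [-b, a]] = [[0.2833, 0.0833],
 [0.0833, 0.0833]].

Step 3 — form the quadratic (x - mu)^T · Sigma^{-1} · (x - mu):
  Sigma^{-1} · (x - mu) = (-0.2833, -0.0833).
  (x - mu)^T · [Sigma^{-1} · (x - mu)] = (-1)·(-0.2833) + (0)·(-0.0833) = 0.2833.

Step 4 — take square root: d = √(0.2833) ≈ 0.5323.

d(x, mu) = √(0.2833) ≈ 0.5323


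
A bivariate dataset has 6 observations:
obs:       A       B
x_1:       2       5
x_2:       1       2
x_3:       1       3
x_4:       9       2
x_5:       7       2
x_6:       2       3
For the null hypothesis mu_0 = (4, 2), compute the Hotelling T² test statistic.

Step 1 — sample mean vector:
  mean(A) = (2 + 1 + 1 + 9 + 7 + 2) / 6 = 22/6 = 3.6667
  mean(B) = (5 + 2 + 3 + 2 + 2 + 3) / 6 = 17/6 = 2.8333
  x̄ = (3.6667, 2.8333),  deviation x̄ - mu_0 = (3.6667, 2.8333) - (4, 2) = (-0.3333, 0.8333).

Step 2 — sample covariance matrix, S[i,j] = (1/(n-1)) · Σ_k (x_{k,i} - mean_i) · (x_{k,j} - mean_j), divisor n-1 = 5:
  S[A,A] = ((-1.6667)·(-1.6667) + (-2.6667)·(-2.6667) + (-2.6667)·(-2.6667) + (5.3333)·(5.3333) + (3.3333)·(3.3333) + (-1.6667)·(-1.6667)) / 5 = 59.3333/5 = 11.8667
  S[A,B] = ((-1.6667)·(2.1667) + (-2.6667)·(-0.8333) + (-2.6667)·(0.1667) + (5.3333)·(-0.8333) + (3.3333)·(-0.8333) + (-1.6667)·(0.1667)) / 5 = -9.3333/5 = -1.8667
  S[B,B] = ((2.1667)·(2.1667) + (-0.8333)·(-0.8333) + (0.1667)·(0.1667) + (-0.8333)·(-0.8333) + (-0.8333)·(-0.8333) + (0.1667)·(0.1667)) / 5 = 6.8333/5 = 1.3667
  S = [[11.8667, -1.8667],
 [-1.8667, 1.3667]].

Step 3 — invert S. det(S) = 11.8667·1.3667 - (-1.8667)² = 12.7333.
  S^{-1} = (1/det) · [[d, -b], [-b, a]] = [[0.1073, 0.1466],
 [0.1466, 0.9319]].

Step 4 — quadratic form (x̄ - mu_0)^T · S^{-1} · (x̄ - mu_0):
  S^{-1} · (x̄ - mu_0) = (0.0864, 0.7277),
  (x̄ - mu_0)^T · [...] = (-0.3333)·(0.0864) + (0.8333)·(0.7277) = 0.5777.

Step 5 — scale by n: T² = 6 · 0.5777 = 3.466.

T² ≈ 3.466


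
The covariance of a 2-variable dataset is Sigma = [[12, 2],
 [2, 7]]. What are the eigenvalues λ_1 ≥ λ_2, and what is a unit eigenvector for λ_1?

Step 1 — characteristic polynomial of 2×2 Sigma:
  det(Sigma - λI) = λ² - trace · λ + det = 0.
  trace = 12 + 7 = 19, det = 12·7 - (2)² = 80.
Step 2 — discriminant:
  Δ = trace² - 4·det = 361 - 320 = 41.
Step 3 — eigenvalues:
  λ = (trace ± √Δ)/2 = (19 ± 6.4031)/2,
  λ_1 = 12.7016,  λ_2 = 6.2984.

Step 4 — unit eigenvector for λ_1: solve (Sigma - λ_1 I)v = 0. First row:
  (12 - 12.7016)·v_x + (2)·v_y = 0, i.e. (-0.7016)·v_x + (2)·v_y = 0,
  so v ∝ (b, λ_1 - a) = (2, 0.7016) = u.
  ||u|| = √((2)² + (0.7016)²) = √(4.4922) ≈ 2.1195,
  v_1 = u/||u|| ≈ (0.9436, 0.331) (||v_1|| = 1).

λ_1 = 12.7016,  λ_2 = 6.2984;  v_1 ≈ (0.9436, 0.331)


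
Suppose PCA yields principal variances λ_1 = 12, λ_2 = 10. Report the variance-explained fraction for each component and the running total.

Step 1 — total variance = trace(Sigma) = Σ λ_i = 12 + 10 = 22.

Step 2 — fraction explained by component i = λ_i / Σ λ:
  PC1: 12/22 = 0.5455
  PC2: 10/22 = 0.4545

Step 3 — cumulative fraction after k components = (λ_1 + ... + λ_k) / Σ λ:
  k = 1: 12/22 = 0.5455
  k = 2: (12 + 10)/22 = 22/22 = 1

Summary (fraction, with percent):

explained: PC1 0.5455 (54.55%), PC2 0.4545 (45.45%);  cumulative: 0.5455, 1


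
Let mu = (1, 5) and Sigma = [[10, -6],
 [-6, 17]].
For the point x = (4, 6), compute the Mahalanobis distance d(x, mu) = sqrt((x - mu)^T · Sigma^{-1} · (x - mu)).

Step 1 — centre the observation: (x - mu) = (3, 1).

Step 2 — invert Sigma. det(Sigma) = 10·17 - (-6)² = 134.
  Sigma^{-1} = (1/det) · [[d, -b], [-b, a]] = [[0.1269, 0.0448],
 [0.0448, 0.0746]].

Step 3 — form the quadratic (x - mu)^T · Sigma^{-1} · (x - mu):
  Sigma^{-1} · (x - mu) = (0.4254, 0.209).
  (x - mu)^T · [Sigma^{-1} · (x - mu)] = (3)·(0.4254) + (1)·(0.209) = 1.4851.

Step 4 — take square root: d = √(1.4851) ≈ 1.2186.

d(x, mu) = √(1.4851) ≈ 1.2186


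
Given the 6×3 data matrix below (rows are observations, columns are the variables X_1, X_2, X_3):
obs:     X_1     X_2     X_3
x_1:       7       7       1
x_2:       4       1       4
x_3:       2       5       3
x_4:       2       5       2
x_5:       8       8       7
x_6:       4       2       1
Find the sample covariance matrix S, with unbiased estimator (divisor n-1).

Step 1 — column means:
  mean(X_1) = (7 + 4 + 2 + 2 + 8 + 4) / 6 = 27/6 = 4.5
  mean(X_2) = (7 + 1 + 5 + 5 + 8 + 2) / 6 = 28/6 = 4.6667
  mean(X_3) = (1 + 4 + 3 + 2 + 7 + 1) / 6 = 18/6 = 3

Step 2 — sample covariance S[i,j] = (1/(n-1)) · Σ_k (x_{k,i} - mean_i) · (x_{k,j} - mean_j), with n-1 = 5.
  S[X_1,X_1] = ((2.5)·(2.5) + (-0.5)·(-0.5) + (-2.5)·(-2.5) + (-2.5)·(-2.5) + (3.5)·(3.5) + (-0.5)·(-0.5)) / 5 = 31.5/5 = 6.3
  S[X_1,X_2] = ((2.5)·(2.3333) + (-0.5)·(-3.6667) + (-2.5)·(0.3333) + (-2.5)·(0.3333) + (3.5)·(3.3333) + (-0.5)·(-2.6667)) / 5 = 19/5 = 3.8
  S[X_1,X_3] = ((2.5)·(-2) + (-0.5)·(1) + (-2.5)·(0) + (-2.5)·(-1) + (3.5)·(4) + (-0.5)·(-2)) / 5 = 12/5 = 2.4
  S[X_2,X_2] = ((2.3333)·(2.3333) + (-3.6667)·(-3.6667) + (0.3333)·(0.3333) + (0.3333)·(0.3333) + (3.3333)·(3.3333) + (-2.6667)·(-2.6667)) / 5 = 37.3333/5 = 7.4667
  S[X_2,X_3] = ((2.3333)·(-2) + (-3.6667)·(1) + (0.3333)·(0) + (0.3333)·(-1) + (3.3333)·(4) + (-2.6667)·(-2)) / 5 = 10/5 = 2
  S[X_3,X_3] = ((-2)·(-2) + (1)·(1) + (0)·(0) + (-1)·(-1) + (4)·(4) + (-2)·(-2)) / 5 = 26/5 = 5.2

S is symmetric (S[j,i] = S[i,j]). Assembling:

S = [[6.3, 3.8, 2.4],
 [3.8, 7.4667, 2],
 [2.4, 2, 5.2]]


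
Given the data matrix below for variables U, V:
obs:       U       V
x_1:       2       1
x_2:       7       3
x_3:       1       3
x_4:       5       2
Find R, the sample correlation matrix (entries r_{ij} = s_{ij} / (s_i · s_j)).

Step 1 — column means:
  mean(U) = (2 + 7 + 1 + 5) / 4 = 15/4 = 3.75
  mean(V) = (1 + 3 + 3 + 2) / 4 = 9/4 = 2.25

Step 2 — sample variances and covariances s[i,j] = (1/(n-1)) · Σ_k (x_{k,i} - mean_i) · (x_{k,j} - mean_j), with n-1 = 3:
  s[U,U] = ((-1.75)·(-1.75) + (3.25)·(3.25) + (-2.75)·(-2.75) + (1.25)·(1.25)) / 3 = 22.75/3 = 7.5833
  s[U,V] = ((-1.75)·(-1.25) + (3.25)·(0.75) + (-2.75)·(0.75) + (1.25)·(-0.25)) / 3 = 2.25/3 = 0.75
  s[V,V] = ((-1.25)·(-1.25) + (0.75)·(0.75) + (0.75)·(0.75) + (-0.25)·(-0.25)) / 3 = 2.75/3 = 0.9167
  Sample standard deviations s_i = √(s[i,i]):
  s(U) = √(7.5833) = 2.7538
  s(V) = √(0.9167) = 0.9574

Step 3 — r_{ij} = s_{ij} / (s_i · s_j):
  r[U,U] = 1 (diagonal).
  r[U,V] = 0.75 / (2.7538 · 0.9574) = 0.75 / 2.6365 = 0.2845
  r[V,V] = 1 (diagonal).

R is symmetric with unit diagonal. Assembling:

R = [[1, 0.2845],
 [0.2845, 1]]


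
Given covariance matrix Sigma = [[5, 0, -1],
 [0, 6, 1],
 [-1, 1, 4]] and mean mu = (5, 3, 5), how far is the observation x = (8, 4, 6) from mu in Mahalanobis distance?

Step 1 — centre the observation: (x - mu) = (3, 1, 1).

Step 2 — invert Sigma (cofactor / det for 3×3, or solve directly):
  Sigma^{-1} = [[0.211, -0.0092, 0.055],
 [-0.0092, 0.1743, -0.0459],
 [0.055, -0.0459, 0.2752]].

Step 3 — form the quadratic (x - mu)^T · Sigma^{-1} · (x - mu):
  Sigma^{-1} · (x - mu) = (0.6789, 0.1009, 0.3945).
  (x - mu)^T · [Sigma^{-1} · (x - mu)] = (3)·(0.6789) + (1)·(0.1009) + (1)·(0.3945) = 2.5321.

Step 4 — take square root: d = √(2.5321) ≈ 1.5913.

d(x, mu) = √(2.5321) ≈ 1.5913


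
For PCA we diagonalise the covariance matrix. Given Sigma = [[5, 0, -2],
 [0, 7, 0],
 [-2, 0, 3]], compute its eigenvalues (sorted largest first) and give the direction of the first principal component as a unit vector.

Step 1 — characteristic polynomial p(λ) = det(λI - Sigma) = λ³ - tr·λ² + c_1·λ - det, where tr = trace, c_1 = sum of the principal 2×2 minors, det = det(Sigma):
  tr = 5 + 7 + 3 = 15,
  c_1 = (5·7 - (0)²) + (5·3 - (-2)²) + (7·3 - (0)²) = 35 + 11 + 21 = 67,
  det = 5·(7·3 - (0)²) - (0)·((0)·3 - (0)·(-2)) + (-2)·((0)·(0) - 7·(-2)) = 5·(21) - (0)·(0) + (-2)·(14) = 77.
  So p(λ) = λ³ - 15λ² + 67λ - 77.
Step 2 — look for an integer root (rational root theorem: any rational root is an integer divisor of 77). Testing λ = 7:
  p(7) = 343 - 735 + 469 - 77 = 0  ✓
  Dividing out (λ - 7): p(λ) = (λ - 7)(λ² - 8λ + 11).
Step 3 — remaining eigenvalues from the quadratic λ² - 8λ + 11 = 0:
  Δ = 8² - 4·11 = 64 - 44 = 20,  λ = (8 ± √20)/2 = (8 ± 4.4721)/2 ≈ 6.2361 or 1.7639.
  Sorted: λ_1 = 7,  λ_2 = 6.2361,  λ_3 = 1.7639  (check: sum = 15 = tr ✓).

Step 4 — unit eigenvector for λ_1 = 7: v spans the null space of (Sigma - λ_1 I), whose rows are
  r_1 = (-2, 0, -2),  r_2 = (0, 0, 0),  r_3 = (-2, 0, -4).
  v is orthogonal to every row, so take v ∝ r_1 × r_3 = ((0)·(-4) - (-2)·(0), (-2)·(-2) - (-2)·(-4), (-2)·(0) - (0)·(-2)) = (0, -4, 0).
  Rescale (divide by 4; multiply by -1 so the first nonzero entry is positive): u = (0, 1, 0).
  ||u|| = √((0)² + (1)² + (0)²) = √(1) = 1,  v_1 = u/||u|| ≈ (0, 1, 0) (||v_1|| = 1).

λ_1 = 7,  λ_2 = 6.2361,  λ_3 = 1.7639;  v_1 ≈ (0, 1, 0)


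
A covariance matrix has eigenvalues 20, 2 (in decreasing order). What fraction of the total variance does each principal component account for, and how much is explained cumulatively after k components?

Step 1 — total variance = trace(Sigma) = Σ λ_i = 20 + 2 = 22.

Step 2 — fraction explained by component i = λ_i / Σ λ:
  PC1: 20/22 = 0.9091
  PC2: 2/22 = 0.0909

Step 3 — cumulative fraction after k components = (λ_1 + ... + λ_k) / Σ λ:
  k = 1: 20/22 = 0.9091
  k = 2: (20 + 2)/22 = 22/22 = 1

Summary (fraction, with percent):

explained: PC1 0.9091 (90.91%), PC2 0.0909 (9.09%);  cumulative: 0.9091, 1


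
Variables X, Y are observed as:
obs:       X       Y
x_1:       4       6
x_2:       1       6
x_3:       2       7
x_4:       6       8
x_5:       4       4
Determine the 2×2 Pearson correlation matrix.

Step 1 — column means:
  mean(X) = (4 + 1 + 2 + 6 + 4) / 5 = 17/5 = 3.4
  mean(Y) = (6 + 6 + 7 + 8 + 4) / 5 = 31/5 = 6.2

Step 2 — sample variances and covariances s[i,j] = (1/(n-1)) · Σ_k (x_{k,i} - mean_i) · (x_{k,j} - mean_j), with n-1 = 4:
  s[X,X] = ((0.6)·(0.6) + (-2.4)·(-2.4) + (-1.4)·(-1.4) + (2.6)·(2.6) + (0.6)·(0.6)) / 4 = 15.2/4 = 3.8
  s[X,Y] = ((0.6)·(-0.2) + (-2.4)·(-0.2) + (-1.4)·(0.8) + (2.6)·(1.8) + (0.6)·(-2.2)) / 4 = 2.6/4 = 0.65
  s[Y,Y] = ((-0.2)·(-0.2) + (-0.2)·(-0.2) + (0.8)·(0.8) + (1.8)·(1.8) + (-2.2)·(-2.2)) / 4 = 8.8/4 = 2.2
  Sample standard deviations s_i = √(s[i,i]):
  s(X) = √(3.8) = 1.9494
  s(Y) = √(2.2) = 1.4832

Step 3 — r_{ij} = s_{ij} / (s_i · s_j):
  r[X,X] = 1 (diagonal).
  r[X,Y] = 0.65 / (1.9494 · 1.4832) = 0.65 / 2.8914 = 0.2248
  r[Y,Y] = 1 (diagonal).

R is symmetric with unit diagonal. Assembling:

R = [[1, 0.2248],
 [0.2248, 1]]


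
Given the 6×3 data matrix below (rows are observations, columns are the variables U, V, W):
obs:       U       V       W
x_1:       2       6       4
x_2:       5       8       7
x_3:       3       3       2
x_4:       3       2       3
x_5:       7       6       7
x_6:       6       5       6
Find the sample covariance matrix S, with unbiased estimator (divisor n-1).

Step 1 — column means:
  mean(U) = (2 + 5 + 3 + 3 + 7 + 6) / 6 = 26/6 = 4.3333
  mean(V) = (6 + 8 + 3 + 2 + 6 + 5) / 6 = 30/6 = 5
  mean(W) = (4 + 7 + 2 + 3 + 7 + 6) / 6 = 29/6 = 4.8333

Step 2 — sample covariance S[i,j] = (1/(n-1)) · Σ_k (x_{k,i} - mean_i) · (x_{k,j} - mean_j), with n-1 = 5.
  S[U,U] = ((-2.3333)·(-2.3333) + (0.6667)·(0.6667) + (-1.3333)·(-1.3333) + (-1.3333)·(-1.3333) + (2.6667)·(2.6667) + (1.6667)·(1.6667)) / 5 = 19.3333/5 = 3.8667
  S[U,V] = ((-2.3333)·(1) + (0.6667)·(3) + (-1.3333)·(-2) + (-1.3333)·(-3) + (2.6667)·(1) + (1.6667)·(0)) / 5 = 9/5 = 1.8
  S[U,W] = ((-2.3333)·(-0.8333) + (0.6667)·(2.1667) + (-1.3333)·(-2.8333) + (-1.3333)·(-1.8333) + (2.6667)·(2.1667) + (1.6667)·(1.1667)) / 5 = 17.3333/5 = 3.4667
  S[V,V] = ((1)·(1) + (3)·(3) + (-2)·(-2) + (-3)·(-3) + (1)·(1) + (0)·(0)) / 5 = 24/5 = 4.8
  S[V,W] = ((1)·(-0.8333) + (3)·(2.1667) + (-2)·(-2.8333) + (-3)·(-1.8333) + (1)·(2.1667) + (0)·(1.1667)) / 5 = 19/5 = 3.8
  S[W,W] = ((-0.8333)·(-0.8333) + (2.1667)·(2.1667) + (-2.8333)·(-2.8333) + (-1.8333)·(-1.8333) + (2.1667)·(2.1667) + (1.1667)·(1.1667)) / 5 = 22.8333/5 = 4.5667

S is symmetric (S[j,i] = S[i,j]). Assembling:

S = [[3.8667, 1.8, 3.4667],
 [1.8, 4.8, 3.8],
 [3.4667, 3.8, 4.5667]]


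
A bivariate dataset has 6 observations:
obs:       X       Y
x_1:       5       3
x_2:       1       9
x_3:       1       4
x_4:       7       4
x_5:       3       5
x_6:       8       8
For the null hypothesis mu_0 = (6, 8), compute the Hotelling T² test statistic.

Step 1 — sample mean vector:
  mean(X) = (5 + 1 + 1 + 7 + 3 + 8) / 6 = 25/6 = 4.1667
  mean(Y) = (3 + 9 + 4 + 4 + 5 + 8) / 6 = 33/6 = 5.5
  x̄ = (4.1667, 5.5),  deviation x̄ - mu_0 = (4.1667, 5.5) - (6, 8) = (-1.8333, -2.5).

Step 2 — sample covariance matrix, S[i,j] = (1/(n-1)) · Σ_k (x_{k,i} - mean_i) · (x_{k,j} - mean_j), divisor n-1 = 5:
  S[X,X] = ((0.8333)·(0.8333) + (-3.1667)·(-3.1667) + (-3.1667)·(-3.1667) + (2.8333)·(2.8333) + (-1.1667)·(-1.1667) + (3.8333)·(3.8333)) / 5 = 44.8333/5 = 8.9667
  S[X,Y] = ((0.8333)·(-2.5) + (-3.1667)·(3.5) + (-3.1667)·(-1.5) + (2.8333)·(-1.5) + (-1.1667)·(-0.5) + (3.8333)·(2.5)) / 5 = -2.5/5 = -0.5
  S[Y,Y] = ((-2.5)·(-2.5) + (3.5)·(3.5) + (-1.5)·(-1.5) + (-1.5)·(-1.5) + (-0.5)·(-0.5) + (2.5)·(2.5)) / 5 = 29.5/5 = 5.9
  S = [[8.9667, -0.5],
 [-0.5, 5.9]].

Step 3 — invert S. det(S) = 8.9667·5.9 - (-0.5)² = 52.6533.
  S^{-1} = (1/det) · [[d, -b], [-b, a]] = [[0.1121, 0.0095],
 [0.0095, 0.1703]].

Step 4 — quadratic form (x̄ - mu_0)^T · S^{-1} · (x̄ - mu_0):
  S^{-1} · (x̄ - mu_0) = (-0.2292, -0.4432),
  (x̄ - mu_0)^T · [...] = (-1.8333)·(-0.2292) + (-2.5)·(-0.4432) = 1.528.

Step 5 — scale by n: T² = 6 · 1.528 = 9.1681.

T² ≈ 9.1681


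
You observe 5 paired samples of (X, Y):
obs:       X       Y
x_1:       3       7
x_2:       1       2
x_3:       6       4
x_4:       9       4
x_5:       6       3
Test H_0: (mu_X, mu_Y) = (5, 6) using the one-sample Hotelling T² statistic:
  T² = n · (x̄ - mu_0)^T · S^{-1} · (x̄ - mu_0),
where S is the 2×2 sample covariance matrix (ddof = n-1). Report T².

Step 1 — sample mean vector:
  mean(X) = (3 + 1 + 6 + 9 + 6) / 5 = 25/5 = 5
  mean(Y) = (7 + 2 + 4 + 4 + 3) / 5 = 20/5 = 4
  x̄ = (5, 4),  deviation x̄ - mu_0 = (5, 4) - (5, 6) = (0, -2).

Step 2 — sample covariance matrix, S[i,j] = (1/(n-1)) · Σ_k (x_{k,i} - mean_i) · (x_{k,j} - mean_j), divisor n-1 = 4:
  S[X,X] = ((-2)·(-2) + (-4)·(-4) + (1)·(1) + (4)·(4) + (1)·(1)) / 4 = 38/4 = 9.5
  S[X,Y] = ((-2)·(3) + (-4)·(-2) + (1)·(0) + (4)·(0) + (1)·(-1)) / 4 = 1/4 = 0.25
  S[Y,Y] = ((3)·(3) + (-2)·(-2) + (0)·(0) + (0)·(0) + (-1)·(-1)) / 4 = 14/4 = 3.5
  S = [[9.5, 0.25],
 [0.25, 3.5]].

Step 3 — invert S. det(S) = 9.5·3.5 - (0.25)² = 33.1875.
  S^{-1} = (1/det) · [[d, -b], [-b, a]] = [[0.1055, -0.0075],
 [-0.0075, 0.2863]].

Step 4 — quadratic form (x̄ - mu_0)^T · S^{-1} · (x̄ - mu_0):
  S^{-1} · (x̄ - mu_0) = (0.0151, -0.5725),
  (x̄ - mu_0)^T · [...] = (0)·(0.0151) + (-2)·(-0.5725) = 1.145.

Step 5 — scale by n: T² = 5 · 1.145 = 5.725.

T² ≈ 5.725


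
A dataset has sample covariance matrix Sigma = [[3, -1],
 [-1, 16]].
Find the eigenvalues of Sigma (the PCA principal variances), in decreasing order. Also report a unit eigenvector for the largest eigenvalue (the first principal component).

Step 1 — characteristic polynomial of 2×2 Sigma:
  det(Sigma - λI) = λ² - trace · λ + det = 0.
  trace = 3 + 16 = 19, det = 3·16 - (-1)² = 47.
Step 2 — discriminant:
  Δ = trace² - 4·det = 361 - 188 = 173.
Step 3 — eigenvalues:
  λ = (trace ± √Δ)/2 = (19 ± 13.1529)/2,
  λ_1 = 16.0765,  λ_2 = 2.9235.

Step 4 — unit eigenvector for λ_1: solve (Sigma - λ_1 I)v = 0. First row:
  (3 - 16.0765)·v_x + (-1)·v_y = 0, i.e. (-13.0765)·v_x + (-1)·v_y = 0,
  so v ∝ (b, λ_1 - a) = (-1, 13.0765); multiply by -1 so the first entry is positive: u = (1, -13.0765).
  ||u|| = √((1)² + (-13.0765)²) = √(171.9942) ≈ 13.1147,
  v_1 = u/||u|| ≈ (0.0763, -0.9971) (||v_1|| = 1).

λ_1 = 16.0765,  λ_2 = 2.9235;  v_1 ≈ (0.0763, -0.9971)


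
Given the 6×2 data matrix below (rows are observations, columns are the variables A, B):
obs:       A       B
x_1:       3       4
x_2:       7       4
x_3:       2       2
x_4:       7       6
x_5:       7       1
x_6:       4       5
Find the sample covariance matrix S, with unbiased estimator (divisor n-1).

Step 1 — column means:
  mean(A) = (3 + 7 + 2 + 7 + 7 + 4) / 6 = 30/6 = 5
  mean(B) = (4 + 4 + 2 + 6 + 1 + 5) / 6 = 22/6 = 3.6667

Step 2 — sample covariance S[i,j] = (1/(n-1)) · Σ_k (x_{k,i} - mean_i) · (x_{k,j} - mean_j), with n-1 = 5.
  S[A,A] = ((-2)·(-2) + (2)·(2) + (-3)·(-3) + (2)·(2) + (2)·(2) + (-1)·(-1)) / 5 = 26/5 = 5.2
  S[A,B] = ((-2)·(0.3333) + (2)·(0.3333) + (-3)·(-1.6667) + (2)·(2.3333) + (2)·(-2.6667) + (-1)·(1.3333)) / 5 = 3/5 = 0.6
  S[B,B] = ((0.3333)·(0.3333) + (0.3333)·(0.3333) + (-1.6667)·(-1.6667) + (2.3333)·(2.3333) + (-2.6667)·(-2.6667) + (1.3333)·(1.3333)) / 5 = 17.3333/5 = 3.4667

S is symmetric (S[j,i] = S[i,j]). Assembling:

S = [[5.2, 0.6],
 [0.6, 3.4667]]


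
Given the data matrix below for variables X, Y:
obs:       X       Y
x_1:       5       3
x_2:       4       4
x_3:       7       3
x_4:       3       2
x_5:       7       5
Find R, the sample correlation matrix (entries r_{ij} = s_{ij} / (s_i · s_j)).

Step 1 — column means:
  mean(X) = (5 + 4 + 7 + 3 + 7) / 5 = 26/5 = 5.2
  mean(Y) = (3 + 4 + 3 + 2 + 5) / 5 = 17/5 = 3.4

Step 2 — sample variances and covariances s[i,j] = (1/(n-1)) · Σ_k (x_{k,i} - mean_i) · (x_{k,j} - mean_j), with n-1 = 4:
  s[X,X] = ((-0.2)·(-0.2) + (-1.2)·(-1.2) + (1.8)·(1.8) + (-2.2)·(-2.2) + (1.8)·(1.8)) / 4 = 12.8/4 = 3.2
  s[X,Y] = ((-0.2)·(-0.4) + (-1.2)·(0.6) + (1.8)·(-0.4) + (-2.2)·(-1.4) + (1.8)·(1.6)) / 4 = 4.6/4 = 1.15
  s[Y,Y] = ((-0.4)·(-0.4) + (0.6)·(0.6) + (-0.4)·(-0.4) + (-1.4)·(-1.4) + (1.6)·(1.6)) / 4 = 5.2/4 = 1.3
  Sample standard deviations s_i = √(s[i,i]):
  s(X) = √(3.2) = 1.7889
  s(Y) = √(1.3) = 1.1402

Step 3 — r_{ij} = s_{ij} / (s_i · s_j):
  r[X,X] = 1 (diagonal).
  r[X,Y] = 1.15 / (1.7889 · 1.1402) = 1.15 / 2.0396 = 0.5638
  r[Y,Y] = 1 (diagonal).

R is symmetric with unit diagonal. Assembling:

R = [[1, 0.5638],
 [0.5638, 1]]


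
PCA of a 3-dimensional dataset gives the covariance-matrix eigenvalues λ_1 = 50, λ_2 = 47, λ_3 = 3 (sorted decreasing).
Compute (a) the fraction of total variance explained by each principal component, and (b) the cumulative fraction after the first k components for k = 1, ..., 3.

Step 1 — total variance = trace(Sigma) = Σ λ_i = 50 + 47 + 3 = 100.

Step 2 — fraction explained by component i = λ_i / Σ λ:
  PC1: 50/100 = 0.5
  PC2: 47/100 = 0.47
  PC3: 3/100 = 0.03

Step 3 — cumulative fraction after k components = (λ_1 + ... + λ_k) / Σ λ:
  k = 1: 50/100 = 0.5
  k = 2: (50 + 47)/100 = 97/100 = 0.97
  k = 3: (50 + 47 + 3)/100 = 100/100 = 1

Summary (fraction, with percent):

explained: PC1 0.5 (50%), PC2 0.47 (47%), PC3 0.03 (3%);  cumulative: 0.5, 0.97, 1


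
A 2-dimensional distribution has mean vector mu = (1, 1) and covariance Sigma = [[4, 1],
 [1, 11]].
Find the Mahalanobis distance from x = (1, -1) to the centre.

Step 1 — centre the observation: (x - mu) = (0, -2).

Step 2 — invert Sigma. det(Sigma) = 4·11 - (1)² = 43.
  Sigma^{-1} = (1/det) · [[d, -b], [-b, a]] = [[0.2558, -0.0233],
 [-0.0233, 0.093]].

Step 3 — form the quadratic (x - mu)^T · Sigma^{-1} · (x - mu):
  Sigma^{-1} · (x - mu) = (0.0465, -0.186).
  (x - mu)^T · [Sigma^{-1} · (x - mu)] = (0)·(0.0465) + (-2)·(-0.186) = 0.3721.

Step 4 — take square root: d = √(0.3721) ≈ 0.61.

d(x, mu) = √(0.3721) ≈ 0.61


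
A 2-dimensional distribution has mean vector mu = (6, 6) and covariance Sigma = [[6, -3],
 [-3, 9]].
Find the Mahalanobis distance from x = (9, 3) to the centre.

Step 1 — centre the observation: (x - mu) = (3, -3).

Step 2 — invert Sigma. det(Sigma) = 6·9 - (-3)² = 45.
  Sigma^{-1} = (1/det) · [[d, -b], [-b, a]] = [[0.2, 0.0667],
 [0.0667, 0.1333]].

Step 3 — form the quadratic (x - mu)^T · Sigma^{-1} · (x - mu):
  Sigma^{-1} · (x - mu) = (0.4, -0.2).
  (x - mu)^T · [Sigma^{-1} · (x - mu)] = (3)·(0.4) + (-3)·(-0.2) = 1.8.

Step 4 — take square root: d = √(1.8) ≈ 1.3416.

d(x, mu) = √(1.8) ≈ 1.3416


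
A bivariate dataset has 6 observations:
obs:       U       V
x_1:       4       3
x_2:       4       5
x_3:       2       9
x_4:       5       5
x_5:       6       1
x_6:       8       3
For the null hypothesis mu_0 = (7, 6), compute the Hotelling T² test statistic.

Step 1 — sample mean vector:
  mean(U) = (4 + 4 + 2 + 5 + 6 + 8) / 6 = 29/6 = 4.8333
  mean(V) = (3 + 5 + 9 + 5 + 1 + 3) / 6 = 26/6 = 4.3333
  x̄ = (4.8333, 4.3333),  deviation x̄ - mu_0 = (4.8333, 4.3333) - (7, 6) = (-2.1667, -1.6667).

Step 2 — sample covariance matrix, S[i,j] = (1/(n-1)) · Σ_k (x_{k,i} - mean_i) · (x_{k,j} - mean_j), divisor n-1 = 5:
  S[U,U] = ((-0.8333)·(-0.8333) + (-0.8333)·(-0.8333) + (-2.8333)·(-2.8333) + (0.1667)·(0.1667) + (1.1667)·(1.1667) + (3.1667)·(3.1667)) / 5 = 20.8333/5 = 4.1667
  S[U,V] = ((-0.8333)·(-1.3333) + (-0.8333)·(0.6667) + (-2.8333)·(4.6667) + (0.1667)·(0.6667) + (1.1667)·(-3.3333) + (3.1667)·(-1.3333)) / 5 = -20.6667/5 = -4.1333
  S[V,V] = ((-1.3333)·(-1.3333) + (0.6667)·(0.6667) + (4.6667)·(4.6667) + (0.6667)·(0.6667) + (-3.3333)·(-3.3333) + (-1.3333)·(-1.3333)) / 5 = 37.3333/5 = 7.4667
  S = [[4.1667, -4.1333],
 [-4.1333, 7.4667]].

Step 3 — invert S. det(S) = 4.1667·7.4667 - (-4.1333)² = 14.0267.
  S^{-1} = (1/det) · [[d, -b], [-b, a]] = [[0.5323, 0.2947],
 [0.2947, 0.2971]].

Step 4 — quadratic form (x̄ - mu_0)^T · S^{-1} · (x̄ - mu_0):
  S^{-1} · (x̄ - mu_0) = (-1.6445, -1.1336),
  (x̄ - mu_0)^T · [...] = (-2.1667)·(-1.6445) + (-1.6667)·(-1.1336) = 5.4523.

Step 5 — scale by n: T² = 6 · 5.4523 = 32.7139.

T² ≈ 32.7139


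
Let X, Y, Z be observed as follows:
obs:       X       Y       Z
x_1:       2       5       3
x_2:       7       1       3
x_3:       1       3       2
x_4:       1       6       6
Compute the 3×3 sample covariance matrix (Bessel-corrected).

Step 1 — column means:
  mean(X) = (2 + 7 + 1 + 1) / 4 = 11/4 = 2.75
  mean(Y) = (5 + 1 + 3 + 6) / 4 = 15/4 = 3.75
  mean(Z) = (3 + 3 + 2 + 6) / 4 = 14/4 = 3.5

Step 2 — sample covariance S[i,j] = (1/(n-1)) · Σ_k (x_{k,i} - mean_i) · (x_{k,j} - mean_j), with n-1 = 3.
  S[X,X] = ((-0.75)·(-0.75) + (4.25)·(4.25) + (-1.75)·(-1.75) + (-1.75)·(-1.75)) / 3 = 24.75/3 = 8.25
  S[X,Y] = ((-0.75)·(1.25) + (4.25)·(-2.75) + (-1.75)·(-0.75) + (-1.75)·(2.25)) / 3 = -15.25/3 = -5.0833
  S[X,Z] = ((-0.75)·(-0.5) + (4.25)·(-0.5) + (-1.75)·(-1.5) + (-1.75)·(2.5)) / 3 = -3.5/3 = -1.1667
  S[Y,Y] = ((1.25)·(1.25) + (-2.75)·(-2.75) + (-0.75)·(-0.75) + (2.25)·(2.25)) / 3 = 14.75/3 = 4.9167
  S[Y,Z] = ((1.25)·(-0.5) + (-2.75)·(-0.5) + (-0.75)·(-1.5) + (2.25)·(2.5)) / 3 = 7.5/3 = 2.5
  S[Z,Z] = ((-0.5)·(-0.5) + (-0.5)·(-0.5) + (-1.5)·(-1.5) + (2.5)·(2.5)) / 3 = 9/3 = 3

S is symmetric (S[j,i] = S[i,j]). Assembling:

S = [[8.25, -5.0833, -1.1667],
 [-5.0833, 4.9167, 2.5],
 [-1.1667, 2.5, 3]]
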